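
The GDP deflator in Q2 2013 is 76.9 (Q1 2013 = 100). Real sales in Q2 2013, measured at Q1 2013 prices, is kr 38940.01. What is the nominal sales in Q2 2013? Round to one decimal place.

Nominal = Real × (Index/100) = 38940.01 × (76.9/100)
        = 38940.01 × 0.769 = 29944.8677

29944.9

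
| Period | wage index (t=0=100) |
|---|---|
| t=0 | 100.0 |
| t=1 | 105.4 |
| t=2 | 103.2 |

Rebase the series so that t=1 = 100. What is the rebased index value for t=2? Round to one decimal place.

97.9

Rebased(t=2) = 103.2 / 105.4 × 100 = 97.9127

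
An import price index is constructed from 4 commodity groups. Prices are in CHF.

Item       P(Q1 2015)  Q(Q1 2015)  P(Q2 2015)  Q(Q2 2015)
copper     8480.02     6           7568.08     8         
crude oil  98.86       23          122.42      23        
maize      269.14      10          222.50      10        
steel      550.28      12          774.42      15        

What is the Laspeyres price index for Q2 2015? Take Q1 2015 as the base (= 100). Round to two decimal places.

95.67

Laspeyres price index uses base-period quantities as weights.
ΣP(Q2 2015)·Q(Q1 2015) = 7568.08×6 + 122.42×23 + 222.50×10 + 774.42×12 = 45408.48 + 2815.66 + 2225 + 9293.04 = 59742.18
ΣP(Q1 2015)·Q(Q1 2015) = 8480.02×6 + 98.86×23 + 269.14×10 + 550.28×12 = 50880.12 + 2273.78 + 2691.4 + 6603.36 = 62448.66
Index = 59742.18 / 62448.66 × 100 = 95.6661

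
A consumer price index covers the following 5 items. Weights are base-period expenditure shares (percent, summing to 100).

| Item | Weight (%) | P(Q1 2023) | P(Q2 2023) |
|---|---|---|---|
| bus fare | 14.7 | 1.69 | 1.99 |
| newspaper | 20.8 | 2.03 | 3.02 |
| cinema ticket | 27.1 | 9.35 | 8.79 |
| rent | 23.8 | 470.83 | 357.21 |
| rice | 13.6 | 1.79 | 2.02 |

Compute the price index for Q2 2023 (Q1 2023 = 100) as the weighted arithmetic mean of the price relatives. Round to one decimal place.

107.1

bus fare: 14.7 × (1.99/1.69) = 14.7 × 1.177515 = 17.3095
newspaper: 20.8 × (3.02/2.03) = 20.8 × 1.487685 = 30.9438
cinema ticket: 27.1 × (8.79/9.35) = 27.1 × 0.940107 = 25.4769
rent: 23.8 × (357.21/470.83) = 23.8 × 0.758681 = 18.0566
rice: 13.6 × (2.02/1.79) = 13.6 × 1.128492 = 15.3475
Index = Σ wᵢ·(p₁ᵢ/p₀ᵢ) = 17.3095 + 30.9438 + 25.4769 + 18.0566 + 15.3475 = 107.1343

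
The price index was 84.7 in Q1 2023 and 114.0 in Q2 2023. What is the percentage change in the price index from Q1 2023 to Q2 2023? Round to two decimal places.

34.59%

Change = (114.0 − 84.7) / 84.7 × 100
       = 29.3 / 84.7 × 100 = 34.5927%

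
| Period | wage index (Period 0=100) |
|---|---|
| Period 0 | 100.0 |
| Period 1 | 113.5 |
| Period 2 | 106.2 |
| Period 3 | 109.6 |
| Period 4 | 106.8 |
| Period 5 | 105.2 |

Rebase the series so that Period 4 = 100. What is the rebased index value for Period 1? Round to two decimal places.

106.27

Rebased(Period 1) = 113.5 / 106.8 × 100 = 106.2734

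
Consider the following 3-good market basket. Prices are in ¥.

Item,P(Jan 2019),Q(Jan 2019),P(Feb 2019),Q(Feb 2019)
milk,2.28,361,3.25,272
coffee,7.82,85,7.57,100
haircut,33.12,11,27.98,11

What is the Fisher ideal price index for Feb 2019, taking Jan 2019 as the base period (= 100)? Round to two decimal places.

112.49

Laspeyres component (base-period weights):
ΣP(Feb 2019)Q(Jan 2019) = 3.25×361 + 7.57×85 + 27.98×11 = 1173.25 + 643.45 + 307.78 = 2124.48
ΣP(Jan 2019)Q(Jan 2019) = 2.28×361 + 7.82×85 + 33.12×11 = 823.08 + 664.7 + 364.32 = 1852.1
L = 2124.48 / 1852.1 × 100 = 114.7065
Paasche component (current-period weights):
ΣP(Feb 2019)Q(Feb 2019) = 3.25×272 + 7.57×100 + 27.98×11 = 884 + 757 + 307.78 = 1948.78
ΣP(Jan 2019)Q(Feb 2019) = 2.28×272 + 7.82×100 + 33.12×11 = 620.16 + 782 + 364.32 = 1766.48
P = 1948.78 / 1766.48 × 100 = 110.3200
Fisher = √(L × P) = √(114.7065 × 110.3200) = 112.4919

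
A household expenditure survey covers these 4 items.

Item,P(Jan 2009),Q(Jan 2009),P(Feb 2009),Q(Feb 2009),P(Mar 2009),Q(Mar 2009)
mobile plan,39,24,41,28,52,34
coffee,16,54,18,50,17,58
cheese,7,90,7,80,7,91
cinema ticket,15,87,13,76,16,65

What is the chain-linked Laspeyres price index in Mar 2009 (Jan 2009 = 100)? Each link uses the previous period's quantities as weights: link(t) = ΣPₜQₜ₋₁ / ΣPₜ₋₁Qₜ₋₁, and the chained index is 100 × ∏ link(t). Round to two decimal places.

Link Jan 2009→Feb 2009:
ΣP(Feb 2009)Q(Jan 2009) = 41×24 + 18×54 + 7×90 + 13×87 = 984 + 972 + 630 + 1131 = 3717
ΣP(Jan 2009)Q(Jan 2009) = 39×24 + 16×54 + 7×90 + 15×87 = 936 + 864 + 630 + 1305 = 3735
link = 3717/3735 = 0.995181
Link Feb 2009→Mar 2009:
ΣP(Mar 2009)Q(Feb 2009) = 52×28 + 17×50 + 7×80 + 16×76 = 1456 + 850 + 560 + 1216 = 4082
ΣP(Feb 2009)Q(Feb 2009) = 41×28 + 18×50 + 7×80 + 13×76 = 1148 + 900 + 560 + 988 = 3596
link = 4082/3596 = 1.135150
Chained index = 100 × 0.995181 × 1.135150 = 112.9680

112.97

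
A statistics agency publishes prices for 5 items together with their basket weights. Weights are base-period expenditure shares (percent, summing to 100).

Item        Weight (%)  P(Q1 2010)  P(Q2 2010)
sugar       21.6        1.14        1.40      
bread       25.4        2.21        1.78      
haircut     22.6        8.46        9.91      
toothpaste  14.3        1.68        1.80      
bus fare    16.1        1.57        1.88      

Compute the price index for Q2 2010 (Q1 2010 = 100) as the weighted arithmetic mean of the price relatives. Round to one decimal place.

sugar: 21.6 × (1.40/1.14) = 21.6 × 1.228070 = 26.5263
bread: 25.4 × (1.78/2.21) = 25.4 × 0.805430 = 20.4579
haircut: 22.6 × (9.91/8.46) = 22.6 × 1.171395 = 26.4735
toothpaste: 14.3 × (1.80/1.68) = 14.3 × 1.071429 = 15.3214
bus fare: 16.1 × (1.88/1.57) = 16.1 × 1.197452 = 19.2790
Index = Σ wᵢ·(p₁ᵢ/p₀ᵢ) = 26.5263 + 20.4579 + 26.4735 + 15.3214 + 19.2790 = 108.0582

108.1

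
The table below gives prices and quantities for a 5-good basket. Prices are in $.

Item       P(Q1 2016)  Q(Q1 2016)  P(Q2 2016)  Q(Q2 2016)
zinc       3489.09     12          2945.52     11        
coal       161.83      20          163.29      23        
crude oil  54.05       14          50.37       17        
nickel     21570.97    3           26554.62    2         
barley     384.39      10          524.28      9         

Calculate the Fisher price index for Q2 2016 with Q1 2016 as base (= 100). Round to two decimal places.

107.19

Laspeyres component (base-period weights):
ΣP(Q2 2016)Q(Q1 2016) = 2945.52×12 + 163.29×20 + 50.37×14 + 26554.62×3 + 524.28×10 = 35346.24 + 3265.8 + 705.18 + 79663.86 + 5242.8 = 124223.88
ΣP(Q1 2016)Q(Q1 2016) = 3489.09×12 + 161.83×20 + 54.05×14 + 21570.97×3 + 384.39×10 = 41869.08 + 3236.6 + 756.7 + 64712.91 + 3843.9 = 114419.19
L = 124223.88 / 114419.19 × 100 = 108.5691
Paasche component (current-period weights):
ΣP(Q2 2016)Q(Q2 2016) = 2945.52×11 + 163.29×23 + 50.37×17 + 26554.62×2 + 524.28×9 = 32400.72 + 3755.67 + 856.29 + 53109.24 + 4718.52 = 94840.44
ΣP(Q1 2016)Q(Q2 2016) = 3489.09×11 + 161.83×23 + 54.05×17 + 21570.97×2 + 384.39×9 = 38379.99 + 3722.09 + 918.85 + 43141.94 + 3459.51 = 89622.38
P = 94840.44 / 89622.38 × 100 = 105.8223
Fisher = √(L × P) = √(108.5691 × 105.8223) = 107.1869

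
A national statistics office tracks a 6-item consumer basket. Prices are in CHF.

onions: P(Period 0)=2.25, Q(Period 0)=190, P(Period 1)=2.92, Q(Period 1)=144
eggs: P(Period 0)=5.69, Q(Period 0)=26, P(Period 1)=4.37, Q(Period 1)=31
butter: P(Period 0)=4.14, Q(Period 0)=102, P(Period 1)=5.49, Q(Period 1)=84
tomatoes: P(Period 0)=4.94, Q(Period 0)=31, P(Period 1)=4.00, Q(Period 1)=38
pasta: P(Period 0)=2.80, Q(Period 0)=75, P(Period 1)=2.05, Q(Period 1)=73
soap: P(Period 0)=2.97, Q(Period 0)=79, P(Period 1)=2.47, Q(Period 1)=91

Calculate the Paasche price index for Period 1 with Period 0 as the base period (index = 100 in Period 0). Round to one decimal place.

102.2

Paasche price index uses current-period quantities as weights.
ΣP(Period 1)·Q(Period 1) = 2.92×144 + 4.37×31 + 5.49×84 + 4.00×38 + 2.05×73 + 2.47×91 = 420.48 + 135.47 + 461.16 + 152 + 149.65 + 224.77 = 1543.53
ΣP(Period 0)·Q(Period 1) = 2.25×144 + 5.69×31 + 4.14×84 + 4.94×38 + 2.80×73 + 2.97×91 = 324 + 176.39 + 347.76 + 187.72 + 204.4 + 270.27 = 1510.54
Index = 1543.53 / 1510.54 × 100 = 102.1840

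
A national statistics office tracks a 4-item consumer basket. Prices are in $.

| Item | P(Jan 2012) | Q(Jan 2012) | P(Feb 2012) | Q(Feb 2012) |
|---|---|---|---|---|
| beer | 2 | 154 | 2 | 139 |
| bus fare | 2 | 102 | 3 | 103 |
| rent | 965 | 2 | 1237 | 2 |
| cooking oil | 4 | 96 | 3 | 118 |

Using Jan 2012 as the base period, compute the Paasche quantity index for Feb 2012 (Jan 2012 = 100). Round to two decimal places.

Paasche quantity index uses current-period prices as weights.
ΣP(Feb 2012)·Q(Feb 2012) = 2×139 + 3×103 + 1237×2 + 3×118 = 278 + 309 + 2474 + 354 = 3415
ΣP(Feb 2012)·Q(Jan 2012) = 2×154 + 3×102 + 1237×2 + 3×96 = 308 + 306 + 2474 + 288 = 3376
Index = 3415 / 3376 × 100 = 101.1552

101.16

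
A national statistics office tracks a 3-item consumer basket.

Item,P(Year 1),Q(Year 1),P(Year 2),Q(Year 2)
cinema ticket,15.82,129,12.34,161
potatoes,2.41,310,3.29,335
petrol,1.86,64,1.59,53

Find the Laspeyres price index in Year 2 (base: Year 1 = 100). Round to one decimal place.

Laspeyres price index uses base-period quantities as weights.
ΣP(Year 2)·Q(Year 1) = 12.34×129 + 3.29×310 + 1.59×64 = 1591.86 + 1019.9 + 101.76 = 2713.52
ΣP(Year 1)·Q(Year 1) = 15.82×129 + 2.41×310 + 1.86×64 = 2040.78 + 747.1 + 119.04 = 2906.92
Index = 2713.52 / 2906.92 × 100 = 93.3469

93.3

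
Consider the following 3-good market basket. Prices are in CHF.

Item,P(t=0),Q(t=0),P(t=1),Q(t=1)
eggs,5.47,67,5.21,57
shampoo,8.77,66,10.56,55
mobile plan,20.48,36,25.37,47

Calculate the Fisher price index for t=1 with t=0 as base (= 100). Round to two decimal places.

Laspeyres component (base-period weights):
ΣP(t=1)Q(t=0) = 5.21×67 + 10.56×66 + 25.37×36 = 349.07 + 696.96 + 913.32 = 1959.35
ΣP(t=0)Q(t=0) = 5.47×67 + 8.77×66 + 20.48×36 = 366.49 + 578.82 + 737.28 = 1682.59
L = 1959.35 / 1682.59 × 100 = 116.4485
Paasche component (current-period weights):
ΣP(t=1)Q(t=1) = 5.21×57 + 10.56×55 + 25.37×47 = 296.97 + 580.8 + 1192.39 = 2070.16
ΣP(t=0)Q(t=1) = 5.47×57 + 8.77×55 + 20.48×47 = 311.79 + 482.35 + 962.56 = 1756.7
P = 2070.16 / 1756.7 × 100 = 117.8437
Fisher = √(L × P) = √(116.4485 × 117.8437) = 117.1440

117.14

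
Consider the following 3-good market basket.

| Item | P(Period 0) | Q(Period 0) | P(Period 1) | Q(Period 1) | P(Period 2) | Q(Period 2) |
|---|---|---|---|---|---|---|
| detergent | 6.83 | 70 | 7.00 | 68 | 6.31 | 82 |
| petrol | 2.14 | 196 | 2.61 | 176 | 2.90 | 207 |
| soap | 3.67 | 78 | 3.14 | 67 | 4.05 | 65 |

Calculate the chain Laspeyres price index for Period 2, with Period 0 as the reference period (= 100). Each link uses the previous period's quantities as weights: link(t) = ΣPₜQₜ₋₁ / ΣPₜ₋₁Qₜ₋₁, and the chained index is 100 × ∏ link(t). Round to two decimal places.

111.28

Link Period 0→Period 1:
ΣP(Period 1)Q(Period 0) = 7.00×70 + 2.61×196 + 3.14×78 = 490 + 511.56 + 244.92 = 1246.48
ΣP(Period 0)Q(Period 0) = 6.83×70 + 2.14×196 + 3.67×78 = 478.1 + 419.44 + 286.26 = 1183.8
link = 1246.48/1183.8 = 1.052948
Link Period 1→Period 2:
ΣP(Period 2)Q(Period 1) = 6.31×68 + 2.90×176 + 4.05×67 = 429.08 + 510.4 + 271.35 = 1210.83
ΣP(Period 1)Q(Period 1) = 7.00×68 + 2.61×176 + 3.14×67 = 476 + 459.36 + 210.38 = 1145.74
link = 1210.83/1145.74 = 1.056810
Chained index = 100 × 1.052948 × 1.056810 = 111.2767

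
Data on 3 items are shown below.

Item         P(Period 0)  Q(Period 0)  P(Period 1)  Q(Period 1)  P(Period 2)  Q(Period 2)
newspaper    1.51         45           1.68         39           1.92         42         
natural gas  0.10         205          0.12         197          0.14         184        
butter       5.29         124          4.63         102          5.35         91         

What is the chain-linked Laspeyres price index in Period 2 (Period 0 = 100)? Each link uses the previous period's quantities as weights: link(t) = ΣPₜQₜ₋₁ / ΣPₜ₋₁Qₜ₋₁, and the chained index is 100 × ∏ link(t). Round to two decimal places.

Link Period 0→Period 1:
ΣP(Period 1)Q(Period 0) = 1.68×45 + 0.12×205 + 4.63×124 = 75.6 + 24.6 + 574.12 = 674.32
ΣP(Period 0)Q(Period 0) = 1.51×45 + 0.10×205 + 5.29×124 = 67.95 + 20.5 + 655.96 = 744.41
link = 674.32/744.41 = 0.905845
Link Period 1→Period 2:
ΣP(Period 2)Q(Period 1) = 1.92×39 + 0.14×197 + 5.35×102 = 74.88 + 27.58 + 545.7 = 648.16
ΣP(Period 1)Q(Period 1) = 1.68×39 + 0.12×197 + 4.63×102 = 65.52 + 23.64 + 472.26 = 561.42
link = 648.16/561.42 = 1.154501
Chained index = 100 × 0.905845 × 1.154501 = 104.5799

104.58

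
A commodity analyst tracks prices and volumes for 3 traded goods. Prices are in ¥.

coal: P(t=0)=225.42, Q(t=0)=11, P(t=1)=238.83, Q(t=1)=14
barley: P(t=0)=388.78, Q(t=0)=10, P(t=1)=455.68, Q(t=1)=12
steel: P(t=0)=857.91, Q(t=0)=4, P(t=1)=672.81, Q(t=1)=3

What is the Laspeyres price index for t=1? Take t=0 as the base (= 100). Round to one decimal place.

Laspeyres price index uses base-period quantities as weights.
ΣP(t=1)·Q(t=0) = 238.83×11 + 455.68×10 + 672.81×4 = 2627.13 + 4556.8 + 2691.24 = 9875.17
ΣP(t=0)·Q(t=0) = 225.42×11 + 388.78×10 + 857.91×4 = 2479.62 + 3887.8 + 3431.64 = 9799.06
Index = 9875.17 / 9799.06 × 100 = 100.7767

100.8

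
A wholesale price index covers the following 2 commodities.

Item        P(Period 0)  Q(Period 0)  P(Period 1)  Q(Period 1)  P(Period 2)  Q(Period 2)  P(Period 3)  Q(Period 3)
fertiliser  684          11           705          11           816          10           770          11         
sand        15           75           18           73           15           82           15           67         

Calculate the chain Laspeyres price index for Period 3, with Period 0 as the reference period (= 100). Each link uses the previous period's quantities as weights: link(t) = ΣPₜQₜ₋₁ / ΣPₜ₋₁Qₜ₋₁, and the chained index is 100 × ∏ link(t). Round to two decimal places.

111.18

Link Period 0→Period 1:
ΣP(Period 1)Q(Period 0) = 705×11 + 18×75 = 7755 + 1350 = 9105
ΣP(Period 0)Q(Period 0) = 684×11 + 15×75 = 7524 + 1125 = 8649
link = 9105/8649 = 1.052723
Link Period 1→Period 2:
ΣP(Period 2)Q(Period 1) = 816×11 + 15×73 = 8976 + 1095 = 10071
ΣP(Period 1)Q(Period 1) = 705×11 + 18×73 = 7755 + 1314 = 9069
link = 10071/9069 = 1.110486
Link Period 2→Period 3:
ΣP(Period 3)Q(Period 2) = 770×10 + 15×82 = 7700 + 1230 = 8930
ΣP(Period 2)Q(Period 2) = 816×10 + 15×82 = 8160 + 1230 = 9390
link = 8930/9390 = 0.951012
Chained index = 100 × 1.052723 × 1.110486 × 0.951012 = 111.1765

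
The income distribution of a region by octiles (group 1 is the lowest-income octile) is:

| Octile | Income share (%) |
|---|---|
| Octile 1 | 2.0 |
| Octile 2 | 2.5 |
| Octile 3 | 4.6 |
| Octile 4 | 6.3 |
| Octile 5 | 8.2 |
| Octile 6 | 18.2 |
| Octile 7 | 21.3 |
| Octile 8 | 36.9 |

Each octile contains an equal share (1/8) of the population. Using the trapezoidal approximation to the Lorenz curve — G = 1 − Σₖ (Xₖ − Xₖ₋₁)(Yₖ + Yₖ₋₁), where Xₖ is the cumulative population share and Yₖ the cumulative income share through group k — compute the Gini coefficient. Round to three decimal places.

Cumulative income shares Yₖ: 0.0200, 0.0450, 0.0910, 0.1540, 0.2360, 0.4180, 0.6310, 1.0000
Σ (Xₖ−Xₖ₋₁)(Yₖ+Yₖ₋₁) = (1/8)(0.0200+0.0000) + (1/8)(0.0450+0.0200) + (1/8)(0.0910+0.0450) + (1/8)(0.1540+0.0910) + (1/8)(0.2360+0.1540) + (1/8)(0.4180+0.2360) + (1/8)(0.6310+0.4180) + (1/8)(1.0000+0.6310)
  = 0.0025 + 0.0081 + 0.0170 + 0.0306 + 0.0488 + 0.0817 + 0.1311 + 0.2039 = 0.5237
G = 1 − 0.5237 = 0.4763

0.476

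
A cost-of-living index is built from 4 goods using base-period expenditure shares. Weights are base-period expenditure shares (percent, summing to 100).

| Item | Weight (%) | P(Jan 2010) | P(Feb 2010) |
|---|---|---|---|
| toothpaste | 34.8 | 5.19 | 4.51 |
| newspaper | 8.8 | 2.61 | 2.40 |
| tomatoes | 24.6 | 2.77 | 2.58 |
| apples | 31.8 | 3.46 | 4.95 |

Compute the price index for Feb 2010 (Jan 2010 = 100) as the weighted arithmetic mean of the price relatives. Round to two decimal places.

106.74

toothpaste: 34.8 × (4.51/5.19) = 34.8 × 0.868979 = 30.2405
newspaper: 8.8 × (2.40/2.61) = 8.8 × 0.919540 = 8.0920
tomatoes: 24.6 × (2.58/2.77) = 24.6 × 0.931408 = 22.9126
apples: 31.8 × (4.95/3.46) = 31.8 × 1.430636 = 45.4942
Index = Σ wᵢ·(p₁ᵢ/p₀ᵢ) = 30.2405 + 8.0920 + 22.9126 + 45.4942 = 106.7393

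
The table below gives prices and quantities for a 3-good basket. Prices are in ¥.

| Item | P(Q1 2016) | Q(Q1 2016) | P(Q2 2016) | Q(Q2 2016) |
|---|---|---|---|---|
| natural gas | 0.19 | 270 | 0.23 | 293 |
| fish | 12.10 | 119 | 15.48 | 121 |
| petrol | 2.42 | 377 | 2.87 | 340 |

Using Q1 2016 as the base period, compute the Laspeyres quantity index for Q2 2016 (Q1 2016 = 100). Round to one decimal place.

Laspeyres quantity index uses base-period prices as weights.
ΣP(Q1 2016)·Q(Q2 2016) = 0.19×293 + 12.10×121 + 2.42×340 = 55.67 + 1464.1 + 822.8 = 2342.57
ΣP(Q1 2016)·Q(Q1 2016) = 0.19×270 + 12.10×119 + 2.42×377 = 51.3 + 1439.9 + 912.34 = 2403.54
Index = 2342.57 / 2403.54 × 100 = 97.4633

97.5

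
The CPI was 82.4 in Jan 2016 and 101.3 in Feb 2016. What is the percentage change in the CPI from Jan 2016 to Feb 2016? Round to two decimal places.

Change = (101.3 − 82.4) / 82.4 × 100
       = 18.9 / 82.4 × 100 = 22.9369%

22.94%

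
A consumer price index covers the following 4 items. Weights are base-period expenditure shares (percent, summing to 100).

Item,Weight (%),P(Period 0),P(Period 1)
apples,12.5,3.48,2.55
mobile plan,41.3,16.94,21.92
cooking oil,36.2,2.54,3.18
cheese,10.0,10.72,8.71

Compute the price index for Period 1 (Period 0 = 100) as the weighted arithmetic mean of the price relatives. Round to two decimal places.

apples: 12.5 × (2.55/3.48) = 12.5 × 0.732759 = 9.1595
mobile plan: 41.3 × (21.92/16.94) = 41.3 × 1.293979 = 53.4413
cooking oil: 36.2 × (3.18/2.54) = 36.2 × 1.251969 = 45.3213
cheese: 10.0 × (8.71/10.72) = 10.0 × 0.812500 = 8.1250
Index = Σ wᵢ·(p₁ᵢ/p₀ᵢ) = 9.1595 + 53.4413 + 45.3213 + 8.1250 = 116.0471

116.05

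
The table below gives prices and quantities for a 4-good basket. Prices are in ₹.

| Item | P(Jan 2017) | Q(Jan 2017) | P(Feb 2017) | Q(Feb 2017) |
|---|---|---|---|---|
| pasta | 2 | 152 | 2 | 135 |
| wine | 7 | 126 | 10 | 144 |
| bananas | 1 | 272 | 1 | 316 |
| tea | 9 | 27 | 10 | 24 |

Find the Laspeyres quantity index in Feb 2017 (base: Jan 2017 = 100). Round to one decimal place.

Laspeyres quantity index uses base-period prices as weights.
ΣP(Jan 2017)·Q(Feb 2017) = 2×135 + 7×144 + 1×316 + 9×24 = 270 + 1008 + 316 + 216 = 1810
ΣP(Jan 2017)·Q(Jan 2017) = 2×152 + 7×126 + 1×272 + 9×27 = 304 + 882 + 272 + 243 = 1701
Index = 1810 / 1701 × 100 = 106.4080

106.4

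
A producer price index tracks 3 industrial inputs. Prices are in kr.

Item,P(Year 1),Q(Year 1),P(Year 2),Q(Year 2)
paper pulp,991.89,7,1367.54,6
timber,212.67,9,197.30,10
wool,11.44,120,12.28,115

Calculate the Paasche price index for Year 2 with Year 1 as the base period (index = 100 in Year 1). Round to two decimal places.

123.39

Paasche price index uses current-period quantities as weights.
ΣP(Year 2)·Q(Year 2) = 1367.54×6 + 197.30×10 + 12.28×115 = 8205.24 + 1973 + 1412.2 = 11590.44
ΣP(Year 1)·Q(Year 2) = 991.89×6 + 212.67×10 + 11.44×115 = 5951.34 + 2126.7 + 1315.6 = 9393.64
Index = 11590.44 / 9393.64 × 100 = 123.3860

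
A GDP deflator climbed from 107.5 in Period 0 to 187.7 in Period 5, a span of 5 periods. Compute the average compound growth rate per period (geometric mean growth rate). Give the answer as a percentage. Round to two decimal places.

11.79%

Growth factor = (187.7/107.5)^(1/5) = (1.746047)^(1/5) = 1.117921
Growth rate = 1.117921 − 1 = 0.117921 = 11.7921%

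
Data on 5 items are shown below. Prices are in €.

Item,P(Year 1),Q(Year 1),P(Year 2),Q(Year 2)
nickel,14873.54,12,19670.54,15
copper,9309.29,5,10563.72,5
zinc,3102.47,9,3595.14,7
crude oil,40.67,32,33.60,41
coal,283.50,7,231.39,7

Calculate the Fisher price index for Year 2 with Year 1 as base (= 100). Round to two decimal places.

Laspeyres component (base-period weights):
ΣP(Year 2)Q(Year 1) = 19670.54×12 + 10563.72×5 + 3595.14×9 + 33.60×32 + 231.39×7 = 236046.48 + 52818.6 + 32356.26 + 1075.2 + 1619.73 = 323916.27
ΣP(Year 1)Q(Year 1) = 14873.54×12 + 9309.29×5 + 3102.47×9 + 40.67×32 + 283.50×7 = 178482.48 + 46546.45 + 27922.23 + 1301.44 + 1984.5 = 256237.1
L = 323916.27 / 256237.1 × 100 = 126.4127
Paasche component (current-period weights):
ΣP(Year 2)Q(Year 2) = 19670.54×15 + 10563.72×5 + 3595.14×7 + 33.60×41 + 231.39×7 = 295058.1 + 52818.6 + 25165.98 + 1377.6 + 1619.73 = 376040.01
ΣP(Year 1)Q(Year 2) = 14873.54×15 + 9309.29×5 + 3102.47×7 + 40.67×41 + 283.50×7 = 223103.1 + 46546.45 + 21717.29 + 1667.47 + 1984.5 = 295018.81
P = 376040.01 / 295018.81 × 100 = 127.4631
Fisher = √(L × P) = √(126.4127 × 127.4631) = 126.9368

126.94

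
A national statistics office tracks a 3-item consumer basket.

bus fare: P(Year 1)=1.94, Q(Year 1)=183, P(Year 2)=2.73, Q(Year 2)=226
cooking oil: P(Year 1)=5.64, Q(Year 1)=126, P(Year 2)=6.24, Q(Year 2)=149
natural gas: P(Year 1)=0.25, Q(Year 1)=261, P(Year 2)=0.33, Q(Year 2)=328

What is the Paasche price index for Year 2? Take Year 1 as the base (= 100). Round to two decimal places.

Paasche price index uses current-period quantities as weights.
ΣP(Year 2)·Q(Year 2) = 2.73×226 + 6.24×149 + 0.33×328 = 616.98 + 929.76 + 108.24 = 1654.98
ΣP(Year 1)·Q(Year 2) = 1.94×226 + 5.64×149 + 0.25×328 = 438.44 + 840.36 + 82 = 1360.8
Index = 1654.98 / 1360.8 × 100 = 121.6182

121.62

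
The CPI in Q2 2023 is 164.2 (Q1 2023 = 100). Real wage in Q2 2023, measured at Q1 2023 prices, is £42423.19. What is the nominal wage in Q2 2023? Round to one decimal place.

69658.9

Nominal = Real × (Index/100) = 42423.19 × (164.2/100)
        = 42423.19 × 1.642 = 69658.8780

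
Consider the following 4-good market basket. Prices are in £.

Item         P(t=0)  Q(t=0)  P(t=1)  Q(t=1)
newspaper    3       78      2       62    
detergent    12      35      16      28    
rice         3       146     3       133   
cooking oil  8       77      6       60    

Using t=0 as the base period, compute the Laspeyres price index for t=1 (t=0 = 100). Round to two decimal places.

Laspeyres price index uses base-period quantities as weights.
ΣP(t=1)·Q(t=0) = 2×78 + 16×35 + 3×146 + 6×77 = 156 + 560 + 438 + 462 = 1616
ΣP(t=0)·Q(t=0) = 3×78 + 12×35 + 3×146 + 8×77 = 234 + 420 + 438 + 616 = 1708
Index = 1616 / 1708 × 100 = 94.6136

94.61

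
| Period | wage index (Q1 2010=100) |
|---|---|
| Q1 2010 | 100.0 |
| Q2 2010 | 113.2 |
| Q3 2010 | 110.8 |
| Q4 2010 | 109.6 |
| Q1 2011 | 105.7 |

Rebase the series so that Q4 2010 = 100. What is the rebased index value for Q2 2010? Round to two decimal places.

Rebased(Q2 2010) = 113.2 / 109.6 × 100 = 103.2847

103.28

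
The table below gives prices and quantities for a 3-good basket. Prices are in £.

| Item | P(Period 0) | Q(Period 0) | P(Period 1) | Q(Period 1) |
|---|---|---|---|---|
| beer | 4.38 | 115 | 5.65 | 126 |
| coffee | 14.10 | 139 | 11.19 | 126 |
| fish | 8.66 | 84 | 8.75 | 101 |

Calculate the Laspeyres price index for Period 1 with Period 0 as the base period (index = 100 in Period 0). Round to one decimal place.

92.1

Laspeyres price index uses base-period quantities as weights.
ΣP(Period 1)·Q(Period 0) = 5.65×115 + 11.19×139 + 8.75×84 = 649.75 + 1555.41 + 735 = 2940.16
ΣP(Period 0)·Q(Period 0) = 4.38×115 + 14.10×139 + 8.66×84 = 503.7 + 1959.9 + 727.44 = 3191.04
Index = 2940.16 / 3191.04 × 100 = 92.1380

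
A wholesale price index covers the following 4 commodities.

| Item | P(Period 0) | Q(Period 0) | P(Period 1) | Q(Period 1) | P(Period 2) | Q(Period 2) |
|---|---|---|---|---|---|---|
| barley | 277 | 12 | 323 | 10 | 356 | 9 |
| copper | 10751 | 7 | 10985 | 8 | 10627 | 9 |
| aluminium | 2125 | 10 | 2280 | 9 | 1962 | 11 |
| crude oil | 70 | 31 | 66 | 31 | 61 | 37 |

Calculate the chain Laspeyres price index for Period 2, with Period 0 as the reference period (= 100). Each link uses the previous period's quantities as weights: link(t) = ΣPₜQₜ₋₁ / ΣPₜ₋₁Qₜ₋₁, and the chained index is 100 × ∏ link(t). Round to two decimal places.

98.49

Link Period 0→Period 1:
ΣP(Period 1)Q(Period 0) = 323×12 + 10985×7 + 2280×10 + 66×31 = 3876 + 76895 + 22800 + 2046 = 105617
ΣP(Period 0)Q(Period 0) = 277×12 + 10751×7 + 2125×10 + 70×31 = 3324 + 75257 + 21250 + 2170 = 102001
link = 105617/102001 = 1.035451
Link Period 1→Period 2:
ΣP(Period 2)Q(Period 1) = 356×10 + 10627×8 + 1962×9 + 61×31 = 3560 + 85016 + 17658 + 1891 = 108125
ΣP(Period 1)Q(Period 1) = 323×10 + 10985×8 + 2280×9 + 66×31 = 3230 + 87880 + 20520 + 2046 = 113676
link = 108125/113676 = 0.951168
Chained index = 100 × 1.035451 × 0.951168 = 98.4888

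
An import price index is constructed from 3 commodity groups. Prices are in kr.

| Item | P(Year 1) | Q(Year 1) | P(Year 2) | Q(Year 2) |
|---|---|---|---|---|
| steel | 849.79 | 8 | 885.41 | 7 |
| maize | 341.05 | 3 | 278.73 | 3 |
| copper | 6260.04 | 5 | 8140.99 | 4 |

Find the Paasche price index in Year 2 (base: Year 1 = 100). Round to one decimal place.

123.7

Paasche price index uses current-period quantities as weights.
ΣP(Year 2)·Q(Year 2) = 885.41×7 + 278.73×3 + 8140.99×4 = 6197.87 + 836.19 + 32563.96 = 39598.02
ΣP(Year 1)·Q(Year 2) = 849.79×7 + 341.05×3 + 6260.04×4 = 5948.53 + 1023.15 + 25040.16 = 32011.84
Index = 39598.02 / 32011.84 × 100 = 123.6980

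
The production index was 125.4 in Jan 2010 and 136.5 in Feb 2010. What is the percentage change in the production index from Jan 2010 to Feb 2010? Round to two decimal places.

Change = (136.5 − 125.4) / 125.4 × 100
       = 11.1 / 125.4 × 100 = 8.8517%

8.85%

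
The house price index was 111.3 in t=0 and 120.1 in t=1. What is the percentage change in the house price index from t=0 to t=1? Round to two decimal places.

Change = (120.1 − 111.3) / 111.3 × 100
       = 8.8 / 111.3 × 100 = 7.9066%

7.91%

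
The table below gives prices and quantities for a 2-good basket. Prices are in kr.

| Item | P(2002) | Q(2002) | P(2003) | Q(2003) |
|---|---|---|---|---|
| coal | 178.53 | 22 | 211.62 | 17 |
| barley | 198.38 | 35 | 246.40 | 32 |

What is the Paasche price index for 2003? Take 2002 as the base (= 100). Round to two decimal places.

Paasche price index uses current-period quantities as weights.
ΣP(2003)·Q(2003) = 211.62×17 + 246.40×32 = 3597.54 + 7884.8 = 11482.34
ΣP(2002)·Q(2003) = 178.53×17 + 198.38×32 = 3035.01 + 6348.16 = 9383.17
Index = 11482.34 / 9383.17 × 100 = 122.3717

122.37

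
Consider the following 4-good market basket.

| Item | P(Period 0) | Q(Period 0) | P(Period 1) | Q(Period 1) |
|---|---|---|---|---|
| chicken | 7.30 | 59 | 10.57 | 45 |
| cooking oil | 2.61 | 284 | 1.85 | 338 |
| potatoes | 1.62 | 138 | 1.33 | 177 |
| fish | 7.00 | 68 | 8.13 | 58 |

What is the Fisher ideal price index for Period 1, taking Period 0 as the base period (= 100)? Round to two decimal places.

97.82

Laspeyres component (base-period weights):
ΣP(Period 1)Q(Period 0) = 10.57×59 + 1.85×284 + 1.33×138 + 8.13×68 = 623.63 + 525.4 + 183.54 + 552.84 = 1885.41
ΣP(Period 0)Q(Period 0) = 7.30×59 + 2.61×284 + 1.62×138 + 7.00×68 = 430.7 + 741.24 + 223.56 + 476 = 1871.5
L = 1885.41 / 1871.5 × 100 = 100.7433
Paasche component (current-period weights):
ΣP(Period 1)Q(Period 1) = 10.57×45 + 1.85×338 + 1.33×177 + 8.13×58 = 475.65 + 625.3 + 235.41 + 471.54 = 1807.9
ΣP(Period 0)Q(Period 1) = 7.30×45 + 2.61×338 + 1.62×177 + 7.00×58 = 328.5 + 882.18 + 286.74 + 406 = 1903.42
P = 1807.9 / 1903.42 × 100 = 94.9817
Fisher = √(L × P) = √(100.7433 × 94.9817) = 97.8200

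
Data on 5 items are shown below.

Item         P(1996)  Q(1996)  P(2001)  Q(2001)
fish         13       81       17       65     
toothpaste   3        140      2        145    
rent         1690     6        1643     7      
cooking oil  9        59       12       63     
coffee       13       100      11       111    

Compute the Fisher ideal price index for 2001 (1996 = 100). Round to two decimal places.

98.73

Laspeyres component (base-period weights):
ΣP(2001)Q(1996) = 17×81 + 2×140 + 1643×6 + 12×59 + 11×100 = 1377 + 280 + 9858 + 708 + 1100 = 13323
ΣP(1996)Q(1996) = 13×81 + 3×140 + 1690×6 + 9×59 + 13×100 = 1053 + 420 + 10140 + 531 + 1300 = 13444
L = 13323 / 13444 × 100 = 99.1000
Paasche component (current-period weights):
ΣP(2001)Q(2001) = 17×65 + 2×145 + 1643×7 + 12×63 + 11×111 = 1105 + 290 + 11501 + 756 + 1221 = 14873
ΣP(1996)Q(2001) = 13×65 + 3×145 + 1690×7 + 9×63 + 13×111 = 845 + 435 + 11830 + 567 + 1443 = 15120
P = 14873 / 15120 × 100 = 98.3664
Fisher = √(L × P) = √(99.1000 × 98.3664) = 98.7325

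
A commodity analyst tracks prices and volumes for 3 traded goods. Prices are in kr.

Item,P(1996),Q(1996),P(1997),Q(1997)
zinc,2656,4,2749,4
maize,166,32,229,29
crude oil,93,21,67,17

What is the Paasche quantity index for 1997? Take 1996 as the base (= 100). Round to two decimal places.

Paasche quantity index uses current-period prices as weights.
ΣP(1997)·Q(1997) = 2749×4 + 229×29 + 67×17 = 10996 + 6641 + 1139 = 18776
ΣP(1997)·Q(1996) = 2749×4 + 229×32 + 67×21 = 10996 + 7328 + 1407 = 19731
Index = 18776 / 19731 × 100 = 95.1599

95.16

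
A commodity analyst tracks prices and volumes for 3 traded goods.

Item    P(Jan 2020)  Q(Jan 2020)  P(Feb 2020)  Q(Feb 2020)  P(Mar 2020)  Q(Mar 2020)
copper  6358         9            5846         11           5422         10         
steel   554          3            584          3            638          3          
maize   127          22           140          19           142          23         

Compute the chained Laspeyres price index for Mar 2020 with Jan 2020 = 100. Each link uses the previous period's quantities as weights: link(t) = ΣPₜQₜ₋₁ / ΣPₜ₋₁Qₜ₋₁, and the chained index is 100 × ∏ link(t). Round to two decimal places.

Link Jan 2020→Feb 2020:
ΣP(Feb 2020)Q(Jan 2020) = 5846×9 + 584×3 + 140×22 = 52614 + 1752 + 3080 = 57446
ΣP(Jan 2020)Q(Jan 2020) = 6358×9 + 554×3 + 127×22 = 57222 + 1662 + 2794 = 61678
link = 57446/61678 = 0.931386
Link Feb 2020→Mar 2020:
ΣP(Mar 2020)Q(Feb 2020) = 5422×11 + 638×3 + 142×19 = 59642 + 1914 + 2698 = 64254
ΣP(Feb 2020)Q(Feb 2020) = 5846×11 + 584×3 + 140×19 = 64306 + 1752 + 2660 = 68718
link = 64254/68718 = 0.935039
Chained index = 100 × 0.931386 × 0.935039 = 87.0882

87.09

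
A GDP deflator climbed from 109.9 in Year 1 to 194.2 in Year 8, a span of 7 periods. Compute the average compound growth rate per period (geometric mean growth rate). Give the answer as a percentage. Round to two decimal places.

8.47%

Growth factor = (194.2/109.9)^(1/7) = (1.767061)^(1/7) = 1.084730
Growth rate = 1.084730 − 1 = 0.084730 = 8.4730%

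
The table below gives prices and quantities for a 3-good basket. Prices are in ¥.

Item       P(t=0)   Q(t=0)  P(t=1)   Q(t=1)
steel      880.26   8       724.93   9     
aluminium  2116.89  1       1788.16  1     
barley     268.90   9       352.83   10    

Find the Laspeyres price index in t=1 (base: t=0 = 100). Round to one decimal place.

93.0

Laspeyres price index uses base-period quantities as weights.
ΣP(t=1)·Q(t=0) = 724.93×8 + 1788.16×1 + 352.83×9 = 5799.44 + 1788.16 + 3175.47 = 10763.07
ΣP(t=0)·Q(t=0) = 880.26×8 + 2116.89×1 + 268.90×9 = 7042.08 + 2116.89 + 2420.1 = 11579.07
Index = 10763.07 / 11579.07 × 100 = 92.9528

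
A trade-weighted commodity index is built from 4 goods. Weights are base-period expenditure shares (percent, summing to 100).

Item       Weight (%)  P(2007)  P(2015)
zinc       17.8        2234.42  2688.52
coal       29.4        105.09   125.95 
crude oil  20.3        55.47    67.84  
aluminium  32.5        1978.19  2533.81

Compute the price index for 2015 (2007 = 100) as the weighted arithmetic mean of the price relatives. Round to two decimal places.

zinc: 17.8 × (2688.52/2234.42) = 17.8 × 1.203229 = 21.4175
coal: 29.4 × (125.95/105.09) = 29.4 × 1.198497 = 35.2358
crude oil: 20.3 × (67.84/55.47) = 20.3 × 1.223003 = 24.8270
aluminium: 32.5 × (2533.81/1978.19) = 32.5 × 1.280873 = 41.6284
Index = Σ wᵢ·(p₁ᵢ/p₀ᵢ) = 21.4175 + 35.2358 + 24.8270 + 41.6284 = 123.1086

123.11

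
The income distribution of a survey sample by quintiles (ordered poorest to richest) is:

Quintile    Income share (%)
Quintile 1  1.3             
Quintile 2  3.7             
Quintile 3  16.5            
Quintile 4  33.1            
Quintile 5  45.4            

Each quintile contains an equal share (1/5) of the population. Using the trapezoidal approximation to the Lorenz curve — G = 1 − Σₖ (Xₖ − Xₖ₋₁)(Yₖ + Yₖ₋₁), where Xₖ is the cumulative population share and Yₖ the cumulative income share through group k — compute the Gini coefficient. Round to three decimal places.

Cumulative income shares Yₖ: 0.0130, 0.0500, 0.2150, 0.5460, 1.0000
Σ (Xₖ−Xₖ₋₁)(Yₖ+Yₖ₋₁) = (1/5)(0.0130+0.0000) + (1/5)(0.0500+0.0130) + (1/5)(0.2150+0.0500) + (1/5)(0.5460+0.2150) + (1/5)(1.0000+0.5460)
  = 0.0026 + 0.0126 + 0.0530 + 0.1522 + 0.3092 = 0.5296
G = 1 − 0.5296 = 0.4704

0.470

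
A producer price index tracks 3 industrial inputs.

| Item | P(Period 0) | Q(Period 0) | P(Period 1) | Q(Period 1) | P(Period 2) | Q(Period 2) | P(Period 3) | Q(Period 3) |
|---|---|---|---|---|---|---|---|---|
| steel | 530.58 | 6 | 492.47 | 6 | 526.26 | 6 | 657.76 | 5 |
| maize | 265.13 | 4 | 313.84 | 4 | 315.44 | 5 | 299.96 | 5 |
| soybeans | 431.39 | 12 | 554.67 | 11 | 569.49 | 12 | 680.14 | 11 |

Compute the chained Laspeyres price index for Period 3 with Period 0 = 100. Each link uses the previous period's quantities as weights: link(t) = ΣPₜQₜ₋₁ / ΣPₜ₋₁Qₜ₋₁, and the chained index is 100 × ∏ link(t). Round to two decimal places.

Link Period 0→Period 1:
ΣP(Period 1)Q(Period 0) = 492.47×6 + 313.84×4 + 554.67×12 = 2954.82 + 1255.36 + 6656.04 = 10866.22
ΣP(Period 0)Q(Period 0) = 530.58×6 + 265.13×4 + 431.39×12 = 3183.48 + 1060.52 + 5176.68 = 9420.68
link = 10866.22/9420.68 = 1.153443
Link Period 1→Period 2:
ΣP(Period 2)Q(Period 1) = 526.26×6 + 315.44×4 + 569.49×11 = 3157.56 + 1261.76 + 6264.39 = 10683.71
ΣP(Period 1)Q(Period 1) = 492.47×6 + 313.84×4 + 554.67×11 = 2954.82 + 1255.36 + 6101.37 = 10311.55
link = 10683.71/10311.55 = 1.036092
Link Period 2→Period 3:
ΣP(Period 3)Q(Period 2) = 657.76×6 + 299.96×5 + 680.14×12 = 3946.56 + 1499.8 + 8161.68 = 13608.04
ΣP(Period 2)Q(Period 2) = 526.26×6 + 315.44×5 + 569.49×12 = 3157.56 + 1577.2 + 6833.88 = 11568.64
link = 13608.04/11568.64 = 1.176287
Chained index = 100 × 1.153443 × 1.036092 × 1.176287 = 140.5749

140.57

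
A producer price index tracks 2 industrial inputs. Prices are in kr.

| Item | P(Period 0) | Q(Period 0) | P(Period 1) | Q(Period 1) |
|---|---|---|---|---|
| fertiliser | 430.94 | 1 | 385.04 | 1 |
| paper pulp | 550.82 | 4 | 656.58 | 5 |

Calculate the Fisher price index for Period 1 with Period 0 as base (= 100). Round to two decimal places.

114.74

Laspeyres component (base-period weights):
ΣP(Period 1)Q(Period 0) = 385.04×1 + 656.58×4 = 385.04 + 2626.32 = 3011.36
ΣP(Period 0)Q(Period 0) = 430.94×1 + 550.82×4 = 430.94 + 2203.28 = 2634.22
L = 3011.36 / 2634.22 × 100 = 114.3170
Paasche component (current-period weights):
ΣP(Period 1)Q(Period 1) = 385.04×1 + 656.58×5 = 385.04 + 3282.9 = 3667.94
ΣP(Period 0)Q(Period 1) = 430.94×1 + 550.82×5 = 430.94 + 2754.1 = 3185.04
P = 3667.94 / 3185.04 × 100 = 115.1615
Fisher = √(L × P) = √(114.3170 × 115.1615) = 114.7385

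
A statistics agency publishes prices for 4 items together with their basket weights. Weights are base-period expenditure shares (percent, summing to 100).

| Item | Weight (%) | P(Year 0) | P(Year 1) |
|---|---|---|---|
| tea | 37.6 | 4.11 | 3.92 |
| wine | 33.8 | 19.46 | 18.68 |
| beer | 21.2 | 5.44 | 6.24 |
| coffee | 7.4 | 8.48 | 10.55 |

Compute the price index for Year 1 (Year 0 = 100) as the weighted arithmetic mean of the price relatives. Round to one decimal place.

101.8

tea: 37.6 × (3.92/4.11) = 37.6 × 0.953771 = 35.8618
wine: 33.8 × (18.68/19.46) = 33.8 × 0.959918 = 32.4452
beer: 21.2 × (6.24/5.44) = 21.2 × 1.147059 = 24.3176
coffee: 7.4 × (10.55/8.48) = 7.4 × 1.244104 = 9.2064
Index = Σ wᵢ·(p₁ᵢ/p₀ᵢ) = 35.8618 + 32.4452 + 24.3176 + 9.2064 = 101.8310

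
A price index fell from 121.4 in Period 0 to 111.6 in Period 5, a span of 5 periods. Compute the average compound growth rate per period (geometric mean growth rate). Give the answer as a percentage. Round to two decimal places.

Growth factor = (111.6/121.4)^(1/5) = (0.919275)^(1/5) = 0.983307
Growth rate = 0.983307 − 1 = -0.016693 = -1.6693%

-1.67%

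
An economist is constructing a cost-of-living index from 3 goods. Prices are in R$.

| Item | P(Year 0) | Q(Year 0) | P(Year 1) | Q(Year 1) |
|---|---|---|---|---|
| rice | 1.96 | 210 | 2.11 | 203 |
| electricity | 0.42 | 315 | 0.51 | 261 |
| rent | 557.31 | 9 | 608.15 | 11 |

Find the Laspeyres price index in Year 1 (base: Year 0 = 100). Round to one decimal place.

Laspeyres price index uses base-period quantities as weights.
ΣP(Year 1)·Q(Year 0) = 2.11×210 + 0.51×315 + 608.15×9 = 443.1 + 160.65 + 5473.35 = 6077.1
ΣP(Year 0)·Q(Year 0) = 1.96×210 + 0.42×315 + 557.31×9 = 411.6 + 132.3 + 5015.79 = 5559.69
Index = 6077.1 / 5559.69 × 100 = 109.3065

109.3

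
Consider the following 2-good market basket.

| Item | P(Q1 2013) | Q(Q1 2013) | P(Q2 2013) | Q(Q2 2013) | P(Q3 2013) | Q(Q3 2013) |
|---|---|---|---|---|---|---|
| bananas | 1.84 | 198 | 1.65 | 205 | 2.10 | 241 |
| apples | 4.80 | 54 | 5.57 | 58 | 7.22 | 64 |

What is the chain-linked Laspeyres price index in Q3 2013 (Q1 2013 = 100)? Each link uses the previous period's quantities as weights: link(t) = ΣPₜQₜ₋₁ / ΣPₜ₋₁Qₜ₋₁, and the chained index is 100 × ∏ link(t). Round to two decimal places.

129.24

Link Q1 2013→Q2 2013:
ΣP(Q2 2013)Q(Q1 2013) = 1.65×198 + 5.57×54 = 326.7 + 300.78 = 627.48
ΣP(Q1 2013)Q(Q1 2013) = 1.84×198 + 4.80×54 = 364.32 + 259.2 = 623.52
link = 627.48/623.52 = 1.006351
Link Q2 2013→Q3 2013:
ΣP(Q3 2013)Q(Q2 2013) = 2.10×205 + 7.22×58 = 430.5 + 418.76 = 849.26
ΣP(Q2 2013)Q(Q2 2013) = 1.65×205 + 5.57×58 = 338.25 + 323.06 = 661.31
link = 849.26/661.31 = 1.284209
Chained index = 100 × 1.006351 × 1.284209 = 129.2365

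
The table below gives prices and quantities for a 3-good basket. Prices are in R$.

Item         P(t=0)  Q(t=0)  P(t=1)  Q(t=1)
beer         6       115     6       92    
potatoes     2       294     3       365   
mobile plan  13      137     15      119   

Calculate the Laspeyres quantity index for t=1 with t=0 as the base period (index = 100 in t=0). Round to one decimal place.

Laspeyres quantity index uses base-period prices as weights.
ΣP(t=0)·Q(t=1) = 6×92 + 2×365 + 13×119 = 552 + 730 + 1547 = 2829
ΣP(t=0)·Q(t=0) = 6×115 + 2×294 + 13×137 = 690 + 588 + 1781 = 3059
Index = 2829 / 3059 × 100 = 92.4812

92.5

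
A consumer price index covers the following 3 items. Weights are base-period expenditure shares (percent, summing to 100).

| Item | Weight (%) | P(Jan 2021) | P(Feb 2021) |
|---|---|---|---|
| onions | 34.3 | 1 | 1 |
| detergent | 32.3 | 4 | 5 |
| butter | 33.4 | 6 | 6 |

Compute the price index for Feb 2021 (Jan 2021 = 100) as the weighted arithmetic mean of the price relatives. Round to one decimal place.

onions: 34.3 × (1/1) = 34.3 × 1.000000 = 34.3000
detergent: 32.3 × (5/4) = 32.3 × 1.250000 = 40.3750
butter: 33.4 × (6/6) = 33.4 × 1.000000 = 33.4000
Index = Σ wᵢ·(p₁ᵢ/p₀ᵢ) = 34.3000 + 40.3750 + 33.4000 = 108.0750

108.1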